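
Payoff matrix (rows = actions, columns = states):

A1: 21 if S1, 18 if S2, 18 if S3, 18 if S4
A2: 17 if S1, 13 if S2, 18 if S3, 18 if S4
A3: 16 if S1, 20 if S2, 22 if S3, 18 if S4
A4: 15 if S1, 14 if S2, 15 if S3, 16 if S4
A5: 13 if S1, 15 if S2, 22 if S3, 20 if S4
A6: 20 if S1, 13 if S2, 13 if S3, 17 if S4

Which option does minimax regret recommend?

Column bests: S1=21, S2=20, S3=22, S4=20.
A1 regrets: 0, 2, 4, 2 → max 4
A2 regrets: 4, 7, 4, 2 → max 7
A3 regrets: 5, 0, 0, 2 → max 5
A4 regrets: 6, 6, 7, 4 → max 7
A5 regrets: 8, 5, 0, 0 → max 8
A6 regrets: 1, 7, 9, 3 → max 9
Smallest max regret = 4 → A1.

A1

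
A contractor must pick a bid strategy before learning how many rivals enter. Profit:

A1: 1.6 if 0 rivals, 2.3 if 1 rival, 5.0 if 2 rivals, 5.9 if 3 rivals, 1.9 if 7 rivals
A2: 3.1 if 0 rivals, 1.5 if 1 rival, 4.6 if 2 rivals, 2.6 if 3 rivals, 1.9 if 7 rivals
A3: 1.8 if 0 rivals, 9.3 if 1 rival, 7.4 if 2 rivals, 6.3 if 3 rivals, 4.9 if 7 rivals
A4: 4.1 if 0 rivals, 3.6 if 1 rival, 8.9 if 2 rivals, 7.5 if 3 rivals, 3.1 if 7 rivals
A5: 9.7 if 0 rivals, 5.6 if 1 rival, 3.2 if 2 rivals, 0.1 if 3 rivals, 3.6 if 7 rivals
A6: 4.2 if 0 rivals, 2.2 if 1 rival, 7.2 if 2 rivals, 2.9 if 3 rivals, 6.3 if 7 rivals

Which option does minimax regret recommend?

A4

Column bests: 0 rivals=9.7, 1 rival=9.3, 2 rivals=8.9, 3 rivals=7.5, 7 rivals=6.3.
A1 regrets: 8.1, 7.0, 3.9, 1.6, 4.4 → max 8.1
A2 regrets: 6.6, 7.8, 4.3, 4.9, 4.4 → max 7.8
A3 regrets: 7.9, 0.0, 1.5, 1.2, 1.4 → max 7.9
A4 regrets: 5.6, 5.7, 0.0, 0.0, 3.2 → max 5.7
A5 regrets: 0.0, 3.7, 5.7, 7.4, 2.7 → max 7.4
A6 regrets: 5.5, 7.1, 1.7, 4.6, 0.0 → max 7.1
Smallest max regret = 5.7 → A4.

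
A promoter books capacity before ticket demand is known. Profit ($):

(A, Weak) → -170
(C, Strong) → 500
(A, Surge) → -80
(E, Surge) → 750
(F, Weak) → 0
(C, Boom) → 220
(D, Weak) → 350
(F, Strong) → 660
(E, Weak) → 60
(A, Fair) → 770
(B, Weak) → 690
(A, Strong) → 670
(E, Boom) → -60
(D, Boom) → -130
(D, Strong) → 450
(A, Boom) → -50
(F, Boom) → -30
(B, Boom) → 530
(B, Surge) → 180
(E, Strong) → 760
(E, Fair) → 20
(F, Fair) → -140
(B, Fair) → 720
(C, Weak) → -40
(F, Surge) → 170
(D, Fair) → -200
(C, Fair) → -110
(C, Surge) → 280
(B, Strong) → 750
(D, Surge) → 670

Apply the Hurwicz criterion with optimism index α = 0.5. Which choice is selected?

A: 0.5·770 + 0.5·(-170) = 300
B: 0.5·750 + 0.5·180 = 465
C: 0.5·500 + 0.5·(-110) = 195
D: 0.5·670 + 0.5·(-200) = 235
E: 0.5·760 + 0.5·(-60) = 350
F: 0.5·660 + 0.5·(-140) = 260
Highest Hurwicz score = 465 → B.

B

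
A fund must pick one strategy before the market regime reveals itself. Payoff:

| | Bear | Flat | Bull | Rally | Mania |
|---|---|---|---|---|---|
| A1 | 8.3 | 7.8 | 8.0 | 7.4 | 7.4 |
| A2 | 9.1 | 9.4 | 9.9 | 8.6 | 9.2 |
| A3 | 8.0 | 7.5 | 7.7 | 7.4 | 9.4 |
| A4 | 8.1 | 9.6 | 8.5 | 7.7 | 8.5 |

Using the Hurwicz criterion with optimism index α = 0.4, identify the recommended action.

A1: 0.4·8.3 + 0.6·7.4 = 7.76
A2: 0.4·9.9 + 0.6·8.6 = 9.12
A3: 0.4·9.4 + 0.6·7.4 = 8.2
A4: 0.4·9.6 + 0.6·7.7 = 8.46
Highest Hurwicz score = 9.12 → A2.

A2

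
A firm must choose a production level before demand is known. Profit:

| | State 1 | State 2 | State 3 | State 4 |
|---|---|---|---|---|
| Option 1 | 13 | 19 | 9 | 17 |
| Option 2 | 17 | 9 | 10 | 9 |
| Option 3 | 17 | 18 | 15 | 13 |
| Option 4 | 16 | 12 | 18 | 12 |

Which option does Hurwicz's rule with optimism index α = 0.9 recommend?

Option 1: 0.9·19 + 0.1·9 = 18
Option 2: 0.9·17 + 0.1·9 = 16.2
Option 3: 0.9·18 + 0.1·13 = 17.5
Option 4: 0.9·18 + 0.1·12 = 17.4
Highest Hurwicz score = 18 → Option 1.

Option 1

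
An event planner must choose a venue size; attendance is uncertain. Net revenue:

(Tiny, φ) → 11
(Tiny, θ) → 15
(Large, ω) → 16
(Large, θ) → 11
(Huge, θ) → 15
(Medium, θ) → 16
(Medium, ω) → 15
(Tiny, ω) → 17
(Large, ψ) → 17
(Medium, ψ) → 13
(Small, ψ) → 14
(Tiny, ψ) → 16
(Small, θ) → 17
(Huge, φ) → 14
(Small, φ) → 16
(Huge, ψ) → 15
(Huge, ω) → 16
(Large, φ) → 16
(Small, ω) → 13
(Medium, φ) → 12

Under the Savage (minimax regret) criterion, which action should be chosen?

Huge

Column bests: θ=17, φ=16, ψ=17, ω=17.
Tiny regrets: 2, 5, 1, 0 → max 5
Small regrets: 0, 0, 3, 4 → max 4
Medium regrets: 1, 4, 4, 2 → max 4
Large regrets: 6, 0, 0, 1 → max 6
Huge regrets: 2, 2, 2, 1 → max 2
Smallest max regret = 2 → Huge.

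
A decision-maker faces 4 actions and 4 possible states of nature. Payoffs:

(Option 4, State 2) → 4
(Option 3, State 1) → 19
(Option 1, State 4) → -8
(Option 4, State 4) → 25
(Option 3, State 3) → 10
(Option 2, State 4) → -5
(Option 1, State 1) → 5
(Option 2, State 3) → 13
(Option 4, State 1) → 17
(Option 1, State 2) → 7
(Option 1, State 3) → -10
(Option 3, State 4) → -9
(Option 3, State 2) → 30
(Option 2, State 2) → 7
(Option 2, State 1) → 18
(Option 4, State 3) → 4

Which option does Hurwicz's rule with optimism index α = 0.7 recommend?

Option 4

Option 1: 0.7·7 + 0.3·(-10) = 1.9
Option 2: 0.7·18 + 0.3·(-5) = 11.1
Option 3: 0.7·30 + 0.3·(-9) = 18.3
Option 4: 0.7·25 + 0.3·4 = 18.7
Highest Hurwicz score = 18.7 → Option 4.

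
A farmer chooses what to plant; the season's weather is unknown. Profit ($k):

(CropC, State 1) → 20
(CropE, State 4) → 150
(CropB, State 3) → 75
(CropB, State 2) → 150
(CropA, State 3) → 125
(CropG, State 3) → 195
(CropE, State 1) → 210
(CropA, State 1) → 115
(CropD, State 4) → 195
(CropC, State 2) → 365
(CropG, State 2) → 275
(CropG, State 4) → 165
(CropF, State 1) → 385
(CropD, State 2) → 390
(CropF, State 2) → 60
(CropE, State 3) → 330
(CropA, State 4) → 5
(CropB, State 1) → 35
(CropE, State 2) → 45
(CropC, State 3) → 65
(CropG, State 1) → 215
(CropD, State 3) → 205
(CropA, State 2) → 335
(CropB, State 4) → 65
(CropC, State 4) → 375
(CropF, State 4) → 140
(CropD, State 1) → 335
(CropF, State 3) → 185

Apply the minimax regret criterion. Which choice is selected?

Column bests: State 1=385, State 2=390, State 3=330, State 4=375.
CropF regrets: 0, 330, 145, 235 → max 330
CropG regrets: 170, 115, 135, 210 → max 210
CropD regrets: 50, 0, 125, 180 → max 180
CropB regrets: 350, 240, 255, 310 → max 350
CropE regrets: 175, 345, 0, 225 → max 345
CropA regrets: 270, 55, 205, 370 → max 370
CropC regrets: 365, 25, 265, 0 → max 365
Smallest max regret = 180 → CropD.

CropD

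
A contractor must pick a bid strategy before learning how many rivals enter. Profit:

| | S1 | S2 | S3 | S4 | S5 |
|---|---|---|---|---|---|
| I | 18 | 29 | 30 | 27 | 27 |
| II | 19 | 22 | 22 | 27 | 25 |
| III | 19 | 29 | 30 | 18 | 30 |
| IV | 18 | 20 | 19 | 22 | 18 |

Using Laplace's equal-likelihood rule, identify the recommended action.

Row averages: I=26.2, II=23, III=25.2, IV=19.4
Highest average = 26.2 → I.

I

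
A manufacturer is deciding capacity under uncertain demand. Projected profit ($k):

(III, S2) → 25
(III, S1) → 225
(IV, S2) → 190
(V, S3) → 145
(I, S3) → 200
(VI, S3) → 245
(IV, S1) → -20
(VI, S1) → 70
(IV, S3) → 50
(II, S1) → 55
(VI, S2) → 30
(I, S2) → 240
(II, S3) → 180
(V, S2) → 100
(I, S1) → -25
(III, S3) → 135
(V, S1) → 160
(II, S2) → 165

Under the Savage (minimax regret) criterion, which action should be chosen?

V

Column bests: S1=225, S2=240, S3=245.
I regrets: 250, 0, 45 → max 250
II regrets: 170, 75, 65 → max 170
III regrets: 0, 215, 110 → max 215
IV regrets: 245, 50, 195 → max 245
V regrets: 65, 140, 100 → max 140
VI regrets: 155, 210, 0 → max 210
Smallest max regret = 140 → V.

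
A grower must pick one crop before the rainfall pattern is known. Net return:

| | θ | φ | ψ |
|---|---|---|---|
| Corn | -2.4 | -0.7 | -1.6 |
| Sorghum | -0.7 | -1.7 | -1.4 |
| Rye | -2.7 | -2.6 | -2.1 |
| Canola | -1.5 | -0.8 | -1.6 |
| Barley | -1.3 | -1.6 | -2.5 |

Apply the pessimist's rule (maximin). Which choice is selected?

Row minima: Corn=-2.4, Sorghum=-1.7, Rye=-2.7, Canola=-1.6, Barley=-2.5
Best worst-case = -1.6 → Canola.

Canola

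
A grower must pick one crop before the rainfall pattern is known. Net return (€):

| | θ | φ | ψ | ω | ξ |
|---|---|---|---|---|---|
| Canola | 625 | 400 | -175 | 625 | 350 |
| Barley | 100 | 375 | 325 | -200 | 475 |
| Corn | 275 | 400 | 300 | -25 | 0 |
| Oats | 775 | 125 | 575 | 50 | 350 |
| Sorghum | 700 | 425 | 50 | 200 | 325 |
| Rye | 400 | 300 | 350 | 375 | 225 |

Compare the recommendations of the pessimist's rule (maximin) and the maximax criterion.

maximin → Rye; maximax → Oats (disagree)

Row minima: Canola=-175, Barley=-200, Corn=-25, Oats=50, Sorghum=50, Rye=225
Best worst-case = 225 → Rye.
Row maxima: Canola=625, Barley=475, Corn=400, Oats=775, Sorghum=700, Rye=400
Best best-case = 775 → Oats.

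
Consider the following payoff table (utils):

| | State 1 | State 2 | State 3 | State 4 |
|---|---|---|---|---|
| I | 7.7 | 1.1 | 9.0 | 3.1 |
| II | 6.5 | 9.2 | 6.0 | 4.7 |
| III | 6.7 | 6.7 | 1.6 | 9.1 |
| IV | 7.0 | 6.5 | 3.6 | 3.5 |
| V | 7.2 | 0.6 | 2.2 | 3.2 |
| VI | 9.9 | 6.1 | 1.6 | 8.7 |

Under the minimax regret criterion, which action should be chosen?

II

Column bests: State 1=9.9, State 2=9.2, State 3=9.0, State 4=9.1.
I regrets: 2.2, 8.1, 0.0, 6.0 → max 8.1
II regrets: 3.4, 0.0, 3.0, 4.4 → max 4.4
III regrets: 3.2, 2.5, 7.4, 0.0 → max 7.4
IV regrets: 2.9, 2.7, 5.4, 5.6 → max 5.6
V regrets: 2.7, 8.6, 6.8, 5.9 → max 8.6
VI regrets: 0.0, 3.1, 7.4, 0.4 → max 7.4
Smallest max regret = 4.4 → II.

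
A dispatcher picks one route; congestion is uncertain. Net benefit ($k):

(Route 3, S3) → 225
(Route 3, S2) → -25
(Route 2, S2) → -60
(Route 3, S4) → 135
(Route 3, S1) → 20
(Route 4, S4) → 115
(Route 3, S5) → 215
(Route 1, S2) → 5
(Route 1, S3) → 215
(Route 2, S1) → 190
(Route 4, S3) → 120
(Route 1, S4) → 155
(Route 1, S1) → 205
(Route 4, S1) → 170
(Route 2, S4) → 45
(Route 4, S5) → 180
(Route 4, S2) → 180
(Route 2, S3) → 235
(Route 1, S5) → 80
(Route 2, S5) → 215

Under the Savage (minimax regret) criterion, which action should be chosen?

Column bests: S1=205, S2=180, S3=235, S4=155, S5=215.
Route 1 regrets: 0, 175, 20, 0, 135 → max 175
Route 2 regrets: 15, 240, 0, 110, 0 → max 240
Route 3 regrets: 185, 205, 10, 20, 0 → max 205
Route 4 regrets: 35, 0, 115, 40, 35 → max 115
Smallest max regret = 115 → Route 4.

Route 4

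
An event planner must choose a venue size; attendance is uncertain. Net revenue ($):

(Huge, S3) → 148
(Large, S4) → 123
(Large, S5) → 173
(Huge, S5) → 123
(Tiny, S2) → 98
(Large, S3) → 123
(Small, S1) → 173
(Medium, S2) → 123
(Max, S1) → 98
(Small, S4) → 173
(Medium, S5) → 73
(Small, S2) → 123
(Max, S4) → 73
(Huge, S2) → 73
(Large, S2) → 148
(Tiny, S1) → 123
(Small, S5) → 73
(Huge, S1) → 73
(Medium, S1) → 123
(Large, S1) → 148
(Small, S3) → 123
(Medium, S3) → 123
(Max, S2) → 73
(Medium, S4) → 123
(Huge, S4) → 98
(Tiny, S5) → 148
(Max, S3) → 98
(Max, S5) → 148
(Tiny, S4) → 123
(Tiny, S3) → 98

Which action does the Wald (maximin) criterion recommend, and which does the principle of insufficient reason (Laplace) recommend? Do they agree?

Row minima: Tiny=98, Small=73, Medium=73, Large=123, Huge=73, Max=73
Best worst-case = 123 → Large.
Row averages: Tiny=118, Small=133, Medium=113, Large=143, Huge=103, Max=98
Highest average = 143 → Large.

maximin → Large; laplace → Large (agree)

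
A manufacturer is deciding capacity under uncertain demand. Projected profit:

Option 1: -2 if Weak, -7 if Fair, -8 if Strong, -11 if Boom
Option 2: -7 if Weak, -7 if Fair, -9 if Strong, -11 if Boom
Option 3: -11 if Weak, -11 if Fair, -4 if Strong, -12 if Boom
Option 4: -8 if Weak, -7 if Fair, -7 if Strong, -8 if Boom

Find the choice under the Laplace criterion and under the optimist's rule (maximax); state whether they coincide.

Row averages: Option 1=-7, Option 2=-8.5, Option 3=-9.5, Option 4=-7.5
Highest average = -7 → Option 1.
Row maxima: Option 1=-2, Option 2=-7, Option 3=-4, Option 4=-7
Best best-case = -2 → Option 1.

laplace → Option 1; maximax → Option 1 (agree)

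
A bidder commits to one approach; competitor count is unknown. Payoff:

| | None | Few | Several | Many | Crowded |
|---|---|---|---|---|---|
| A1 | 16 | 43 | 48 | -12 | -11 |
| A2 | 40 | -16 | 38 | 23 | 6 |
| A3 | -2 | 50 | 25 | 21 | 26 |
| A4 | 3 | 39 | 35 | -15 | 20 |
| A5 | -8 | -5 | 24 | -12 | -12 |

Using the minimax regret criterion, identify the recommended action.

A1

Column bests: None=40, Few=50, Several=48, Many=23, Crowded=26.
A1 regrets: 24, 7, 0, 35, 37 → max 37
A2 regrets: 0, 66, 10, 0, 20 → max 66
A3 regrets: 42, 0, 23, 2, 0 → max 42
A4 regrets: 37, 11, 13, 38, 6 → max 38
A5 regrets: 48, 55, 24, 35, 38 → max 55
Smallest max regret = 37 → A1.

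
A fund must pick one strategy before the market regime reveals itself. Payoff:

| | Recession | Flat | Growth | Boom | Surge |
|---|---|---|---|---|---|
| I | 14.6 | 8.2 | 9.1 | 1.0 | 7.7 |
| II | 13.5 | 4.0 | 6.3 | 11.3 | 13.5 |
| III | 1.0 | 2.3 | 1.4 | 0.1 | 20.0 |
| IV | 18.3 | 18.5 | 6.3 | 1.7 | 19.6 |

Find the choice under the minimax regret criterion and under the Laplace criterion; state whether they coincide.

minimax regret → IV; laplace → IV (agree)

Column bests: Recession=18.3, Flat=18.5, Growth=9.1, Boom=11.3, Surge=20.0.
I regrets: 3.7, 10.3, 0.0, 10.3, 12.3 → max 12.3
II regrets: 4.8, 14.5, 2.8, 0.0, 6.5 → max 14.5
III regrets: 17.3, 16.2, 7.7, 11.2, 0.0 → max 17.3
IV regrets: 0.0, 0.0, 2.8, 9.6, 0.4 → max 9.6
Smallest max regret = 9.6 → IV.
Row averages: I=8.12, II=9.72, III=4.96, IV=12.88
Highest average = 12.88 → IV.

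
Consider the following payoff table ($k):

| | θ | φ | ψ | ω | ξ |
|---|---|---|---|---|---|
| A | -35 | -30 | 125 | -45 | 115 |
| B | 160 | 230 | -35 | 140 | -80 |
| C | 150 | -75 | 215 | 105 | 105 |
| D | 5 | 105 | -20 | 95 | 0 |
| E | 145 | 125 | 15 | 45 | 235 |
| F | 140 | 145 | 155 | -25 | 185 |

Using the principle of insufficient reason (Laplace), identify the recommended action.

Row averages: A=26, B=83, C=100, D=37, E=113, F=120
Highest average = 120 → F.

F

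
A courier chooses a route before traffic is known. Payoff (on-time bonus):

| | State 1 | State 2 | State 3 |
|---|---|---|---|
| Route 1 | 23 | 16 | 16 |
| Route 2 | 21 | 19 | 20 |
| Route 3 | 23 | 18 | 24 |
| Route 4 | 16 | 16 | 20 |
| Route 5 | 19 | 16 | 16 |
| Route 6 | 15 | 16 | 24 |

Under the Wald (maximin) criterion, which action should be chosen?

Route 2

Row minima: Route 1=16, Route 2=19, Route 3=18, Route 4=16, Route 5=16, Route 6=15
Best worst-case = 19 → Route 2.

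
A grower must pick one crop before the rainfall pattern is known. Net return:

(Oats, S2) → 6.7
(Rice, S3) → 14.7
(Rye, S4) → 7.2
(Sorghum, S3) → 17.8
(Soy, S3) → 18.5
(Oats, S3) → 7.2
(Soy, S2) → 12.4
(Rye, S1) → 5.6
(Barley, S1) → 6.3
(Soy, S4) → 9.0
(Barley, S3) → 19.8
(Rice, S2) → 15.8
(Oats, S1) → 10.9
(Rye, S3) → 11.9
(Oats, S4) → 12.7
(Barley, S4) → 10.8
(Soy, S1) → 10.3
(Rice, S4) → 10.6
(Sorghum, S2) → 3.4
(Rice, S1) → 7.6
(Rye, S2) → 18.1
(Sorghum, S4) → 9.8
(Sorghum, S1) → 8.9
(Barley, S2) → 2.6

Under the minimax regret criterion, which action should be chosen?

Rice

Column bests: S1=10.9, S2=18.1, S3=19.8, S4=12.7.
Barley regrets: 4.6, 15.5, 0.0, 1.9 → max 15.5
Rye regrets: 5.3, 0.0, 7.9, 5.5 → max 7.9
Rice regrets: 3.3, 2.3, 5.1, 2.1 → max 5.1
Sorghum regrets: 2.0, 14.7, 2.0, 2.9 → max 14.7
Soy regrets: 0.6, 5.7, 1.3, 3.7 → max 5.7
Oats regrets: 0.0, 11.4, 12.6, 0.0 → max 12.6
Smallest max regret = 5.1 → Rice.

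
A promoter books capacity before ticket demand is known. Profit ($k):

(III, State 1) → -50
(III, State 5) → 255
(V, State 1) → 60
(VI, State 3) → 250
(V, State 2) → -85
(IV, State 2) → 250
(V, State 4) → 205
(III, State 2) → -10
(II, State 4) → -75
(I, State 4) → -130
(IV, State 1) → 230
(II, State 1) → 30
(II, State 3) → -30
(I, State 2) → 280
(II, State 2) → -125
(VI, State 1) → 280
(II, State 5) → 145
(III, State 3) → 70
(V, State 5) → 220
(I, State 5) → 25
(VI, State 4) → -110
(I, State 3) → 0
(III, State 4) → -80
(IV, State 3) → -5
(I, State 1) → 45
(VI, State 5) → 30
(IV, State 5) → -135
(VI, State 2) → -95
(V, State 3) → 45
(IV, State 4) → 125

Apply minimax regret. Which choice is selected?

Column bests: State 1=280, State 2=280, State 3=250, State 4=205, State 5=255.
I regrets: 235, 0, 250, 335, 230 → max 335
II regrets: 250, 405, 280, 280, 110 → max 405
III regrets: 330, 290, 180, 285, 0 → max 330
IV regrets: 50, 30, 255, 80, 390 → max 390
V regrets: 220, 365, 205, 0, 35 → max 365
VI regrets: 0, 375, 0, 315, 225 → max 375
Smallest max regret = 330 → III.

III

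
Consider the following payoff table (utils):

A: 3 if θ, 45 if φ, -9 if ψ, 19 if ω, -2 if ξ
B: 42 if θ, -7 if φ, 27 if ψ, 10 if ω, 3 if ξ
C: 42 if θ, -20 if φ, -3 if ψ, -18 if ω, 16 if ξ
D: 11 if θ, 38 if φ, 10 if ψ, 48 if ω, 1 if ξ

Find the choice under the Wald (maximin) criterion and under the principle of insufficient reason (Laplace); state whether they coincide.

Row minima: A=-9, B=-7, C=-20, D=1
Best worst-case = 1 → D.
Row averages: A=11.2, B=15, C=3.4, D=21.6
Highest average = 21.6 → D.

maximin → D; laplace → D (agree)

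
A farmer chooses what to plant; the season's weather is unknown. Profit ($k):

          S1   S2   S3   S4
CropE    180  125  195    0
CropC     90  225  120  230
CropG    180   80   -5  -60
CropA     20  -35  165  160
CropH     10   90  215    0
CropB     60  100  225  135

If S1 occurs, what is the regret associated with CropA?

160

Best payoff under S1 is 180.
Regret = 180 − 20 = 160.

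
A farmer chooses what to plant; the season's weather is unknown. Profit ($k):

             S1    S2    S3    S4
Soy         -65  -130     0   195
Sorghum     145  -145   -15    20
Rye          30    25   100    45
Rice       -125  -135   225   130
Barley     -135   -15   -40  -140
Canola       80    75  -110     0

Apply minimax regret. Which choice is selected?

Column bests: S1=145, S2=75, S3=225, S4=195.
Soy regrets: 210, 205, 225, 0 → max 225
Sorghum regrets: 0, 220, 240, 175 → max 240
Rye regrets: 115, 50, 125, 150 → max 150
Rice regrets: 270, 210, 0, 65 → max 270
Barley regrets: 280, 90, 265, 335 → max 335
Canola regrets: 65, 0, 335, 195 → max 335
Smallest max regret = 150 → Rye.

Rye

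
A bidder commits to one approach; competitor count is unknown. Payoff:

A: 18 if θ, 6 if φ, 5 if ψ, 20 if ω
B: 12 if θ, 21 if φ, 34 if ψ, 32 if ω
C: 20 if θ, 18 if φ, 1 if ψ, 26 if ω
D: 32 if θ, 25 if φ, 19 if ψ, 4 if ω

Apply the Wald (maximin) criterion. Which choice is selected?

Row minima: A=5, B=12, C=1, D=4
Best worst-case = 12 → B.

B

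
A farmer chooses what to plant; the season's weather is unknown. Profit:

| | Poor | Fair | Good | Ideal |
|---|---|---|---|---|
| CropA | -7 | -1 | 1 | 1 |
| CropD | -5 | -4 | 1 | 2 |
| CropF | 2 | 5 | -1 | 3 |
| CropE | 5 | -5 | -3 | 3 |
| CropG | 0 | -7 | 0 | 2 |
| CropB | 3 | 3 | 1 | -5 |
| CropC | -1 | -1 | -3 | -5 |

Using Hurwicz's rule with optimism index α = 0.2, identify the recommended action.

CropF

CropA: 0.2·1 + 0.8·(-7) = -5.4
CropD: 0.2·2 + 0.8·(-5) = -3.6
CropF: 0.2·5 + 0.8·(-1) = 0.2
CropE: 0.2·5 + 0.8·(-5) = -3
CropG: 0.2·2 + 0.8·(-7) = -5.2
CropB: 0.2·3 + 0.8·(-5) = -3.4
CropC: 0.2·(-1) + 0.8·(-5) = -4.2
Highest Hurwicz score = 0.2 → CropF.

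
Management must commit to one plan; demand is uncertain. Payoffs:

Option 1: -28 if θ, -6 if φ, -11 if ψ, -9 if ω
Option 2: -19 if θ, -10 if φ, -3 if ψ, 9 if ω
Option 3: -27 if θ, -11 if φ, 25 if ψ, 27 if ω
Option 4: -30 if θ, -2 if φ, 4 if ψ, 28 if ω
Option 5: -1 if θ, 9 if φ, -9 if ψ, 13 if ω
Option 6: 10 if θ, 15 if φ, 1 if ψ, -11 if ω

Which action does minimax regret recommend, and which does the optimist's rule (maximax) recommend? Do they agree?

minimax regret → Option 2; maximax → Option 4 (disagree)

Column bests: θ=10, φ=15, ψ=25, ω=28.
Option 1 regrets: 38, 21, 36, 37 → max 38
Option 2 regrets: 29, 25, 28, 19 → max 29
Option 3 regrets: 37, 26, 0, 1 → max 37
Option 4 regrets: 40, 17, 21, 0 → max 40
Option 5 regrets: 11, 6, 34, 15 → max 34
Option 6 regrets: 0, 0, 24, 39 → max 39
Smallest max regret = 29 → Option 2.
Row maxima: Option 1=-6, Option 2=9, Option 3=27, Option 4=28, Option 5=13, Option 6=15
Best best-case = 28 → Option 4.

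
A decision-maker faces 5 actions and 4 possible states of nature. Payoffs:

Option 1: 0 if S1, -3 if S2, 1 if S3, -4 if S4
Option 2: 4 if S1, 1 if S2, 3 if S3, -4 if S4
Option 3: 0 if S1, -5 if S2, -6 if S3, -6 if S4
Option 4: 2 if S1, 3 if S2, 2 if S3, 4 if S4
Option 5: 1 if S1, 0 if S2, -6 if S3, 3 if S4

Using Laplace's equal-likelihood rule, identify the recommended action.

Option 4

Row averages: Option 1=-1.5, Option 2=1, Option 3=-4.25, Option 4=2.75, Option 5=-0.5
Highest average = 2.75 → Option 4.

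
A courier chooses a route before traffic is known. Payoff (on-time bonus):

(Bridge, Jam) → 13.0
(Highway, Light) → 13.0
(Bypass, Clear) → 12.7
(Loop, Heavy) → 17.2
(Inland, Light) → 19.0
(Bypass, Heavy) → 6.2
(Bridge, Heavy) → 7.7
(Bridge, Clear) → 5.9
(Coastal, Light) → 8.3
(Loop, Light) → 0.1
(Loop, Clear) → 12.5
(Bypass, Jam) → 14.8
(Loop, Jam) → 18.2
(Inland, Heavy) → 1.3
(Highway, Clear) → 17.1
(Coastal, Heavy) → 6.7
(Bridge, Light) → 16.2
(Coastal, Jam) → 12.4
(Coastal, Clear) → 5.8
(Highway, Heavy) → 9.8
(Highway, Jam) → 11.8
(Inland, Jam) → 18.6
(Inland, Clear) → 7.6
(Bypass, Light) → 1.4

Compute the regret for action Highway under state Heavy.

Best payoff under Heavy is 17.2.
Regret = 17.2 − 9.8 = 7.4.

7.4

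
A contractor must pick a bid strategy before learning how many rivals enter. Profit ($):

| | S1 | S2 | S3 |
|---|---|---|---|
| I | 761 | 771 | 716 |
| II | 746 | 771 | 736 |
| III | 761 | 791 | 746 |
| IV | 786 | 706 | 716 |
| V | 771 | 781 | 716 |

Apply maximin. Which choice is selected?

III

Row minima: I=716, II=736, III=746, IV=706, V=716
Best worst-case = 746 → III.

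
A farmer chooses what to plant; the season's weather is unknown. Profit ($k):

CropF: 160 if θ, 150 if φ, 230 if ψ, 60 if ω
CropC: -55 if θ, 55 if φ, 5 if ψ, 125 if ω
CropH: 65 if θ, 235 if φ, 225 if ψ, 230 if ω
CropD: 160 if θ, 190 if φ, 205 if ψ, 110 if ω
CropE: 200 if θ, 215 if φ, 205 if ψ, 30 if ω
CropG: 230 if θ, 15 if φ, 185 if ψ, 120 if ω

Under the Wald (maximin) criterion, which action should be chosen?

Row minima: CropF=60, CropC=-55, CropH=65, CropD=110, CropE=30, CropG=15
Best worst-case = 110 → CropD.

CropD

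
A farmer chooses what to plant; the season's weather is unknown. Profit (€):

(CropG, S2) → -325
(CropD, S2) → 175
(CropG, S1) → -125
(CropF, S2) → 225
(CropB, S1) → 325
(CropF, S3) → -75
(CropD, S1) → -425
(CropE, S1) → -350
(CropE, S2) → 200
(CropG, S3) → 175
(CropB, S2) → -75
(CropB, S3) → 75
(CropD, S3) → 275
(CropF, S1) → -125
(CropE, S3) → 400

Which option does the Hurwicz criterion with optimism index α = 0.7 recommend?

CropB

CropE: 0.7·400 + 0.3·(-350) = 175
CropB: 0.7·325 + 0.3·(-75) = 205
CropF: 0.7·225 + 0.3·(-125) = 120
CropD: 0.7·275 + 0.3·(-425) = 65
CropG: 0.7·175 + 0.3·(-325) = 25
Highest Hurwicz score = 205 → CropB.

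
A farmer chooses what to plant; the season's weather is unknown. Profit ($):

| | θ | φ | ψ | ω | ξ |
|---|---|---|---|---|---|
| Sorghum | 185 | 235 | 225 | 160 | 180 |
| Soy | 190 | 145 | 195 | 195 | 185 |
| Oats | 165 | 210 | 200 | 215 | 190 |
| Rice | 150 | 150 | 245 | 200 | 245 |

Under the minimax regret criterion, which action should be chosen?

Oats

Column bests: θ=190, φ=235, ψ=245, ω=215, ξ=245.
Sorghum regrets: 5, 0, 20, 55, 65 → max 65
Soy regrets: 0, 90, 50, 20, 60 → max 90
Oats regrets: 25, 25, 45, 0, 55 → max 55
Rice regrets: 40, 85, 0, 15, 0 → max 85
Smallest max regret = 55 → Oats.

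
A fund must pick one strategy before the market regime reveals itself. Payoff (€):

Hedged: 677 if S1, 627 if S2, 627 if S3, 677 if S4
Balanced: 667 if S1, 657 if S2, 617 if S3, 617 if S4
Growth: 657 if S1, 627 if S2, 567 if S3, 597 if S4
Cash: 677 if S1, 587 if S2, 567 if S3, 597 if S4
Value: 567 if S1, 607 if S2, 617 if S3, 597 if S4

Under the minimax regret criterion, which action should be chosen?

Hedged

Column bests: S1=677, S2=657, S3=627, S4=677.
Hedged regrets: 0, 30, 0, 0 → max 30
Balanced regrets: 10, 0, 10, 60 → max 60
Growth regrets: 20, 30, 60, 80 → max 80
Cash regrets: 0, 70, 60, 80 → max 80
Value regrets: 110, 50, 10, 80 → max 110
Smallest max regret = 30 → Hedged.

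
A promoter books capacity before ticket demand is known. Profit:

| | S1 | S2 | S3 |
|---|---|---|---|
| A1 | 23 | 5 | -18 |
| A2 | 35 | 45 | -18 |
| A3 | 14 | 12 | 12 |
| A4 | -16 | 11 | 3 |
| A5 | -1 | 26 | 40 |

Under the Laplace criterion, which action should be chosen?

Row averages: A1=10/3, A2=62/3, A3=38/3, A4=-2/3, A5=65/3
Highest average = 65/3 → A5.

A5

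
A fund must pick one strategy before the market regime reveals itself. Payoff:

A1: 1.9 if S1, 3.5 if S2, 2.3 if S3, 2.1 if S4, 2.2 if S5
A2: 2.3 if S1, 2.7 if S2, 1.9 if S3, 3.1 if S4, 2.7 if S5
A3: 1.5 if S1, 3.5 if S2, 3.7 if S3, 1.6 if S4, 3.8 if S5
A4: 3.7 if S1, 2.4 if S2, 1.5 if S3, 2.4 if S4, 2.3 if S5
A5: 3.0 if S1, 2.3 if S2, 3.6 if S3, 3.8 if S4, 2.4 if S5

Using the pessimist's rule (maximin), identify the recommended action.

Row minima: A1=1.9, A2=1.9, A3=1.5, A4=1.5, A5=2.3
Best worst-case = 2.3 → A5.

A5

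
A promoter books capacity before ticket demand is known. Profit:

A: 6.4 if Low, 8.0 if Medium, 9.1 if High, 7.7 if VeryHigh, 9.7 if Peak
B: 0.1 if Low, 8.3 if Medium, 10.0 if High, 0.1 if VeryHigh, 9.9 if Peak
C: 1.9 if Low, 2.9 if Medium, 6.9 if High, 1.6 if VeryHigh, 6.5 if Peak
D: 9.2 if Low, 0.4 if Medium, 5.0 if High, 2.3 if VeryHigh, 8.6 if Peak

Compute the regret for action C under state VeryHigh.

6.1

Best payoff under VeryHigh is 7.7.
Regret = 7.7 − 1.6 = 6.1.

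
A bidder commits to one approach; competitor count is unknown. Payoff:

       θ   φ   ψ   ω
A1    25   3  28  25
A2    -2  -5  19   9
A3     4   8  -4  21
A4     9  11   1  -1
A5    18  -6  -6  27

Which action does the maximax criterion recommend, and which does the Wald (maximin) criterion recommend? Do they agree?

Row maxima: A1=28, A2=19, A3=21, A4=11, A5=27
Best best-case = 28 → A1.
Row minima: A1=3, A2=-5, A3=-4, A4=-1, A5=-6
Best worst-case = 3 → A1.

maximax → A1; maximin → A1 (agree)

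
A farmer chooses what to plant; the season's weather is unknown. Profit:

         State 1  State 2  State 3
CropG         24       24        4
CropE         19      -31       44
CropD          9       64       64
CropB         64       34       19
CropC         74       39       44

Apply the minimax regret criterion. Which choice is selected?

Column bests: State 1=74, State 2=64, State 3=64.
CropG regrets: 50, 40, 60 → max 60
CropE regrets: 55, 95, 20 → max 95
CropD regrets: 65, 0, 0 → max 65
CropB regrets: 10, 30, 45 → max 45
CropC regrets: 0, 25, 20 → max 25
Smallest max regret = 25 → CropC.

CropC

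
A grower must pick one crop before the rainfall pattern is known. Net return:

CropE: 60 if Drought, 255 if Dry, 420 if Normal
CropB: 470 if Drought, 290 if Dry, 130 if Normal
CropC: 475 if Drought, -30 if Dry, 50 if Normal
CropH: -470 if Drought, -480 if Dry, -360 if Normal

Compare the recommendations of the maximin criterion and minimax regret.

maximin → CropB; minimax regret → CropB (agree)

Row minima: CropE=60, CropB=130, CropC=-30, CropH=-480
Best worst-case = 130 → CropB.
Column bests: Drought=475, Dry=290, Normal=420.
CropE regrets: 415, 35, 0 → max 415
CropB regrets: 5, 0, 290 → max 290
CropC regrets: 0, 320, 370 → max 370
CropH regrets: 945, 770, 780 → max 945
Smallest max regret = 290 → CropB.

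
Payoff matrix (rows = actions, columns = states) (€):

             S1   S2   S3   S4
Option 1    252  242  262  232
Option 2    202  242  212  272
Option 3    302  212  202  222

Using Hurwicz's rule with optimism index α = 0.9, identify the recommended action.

Option 1: 0.9·262 + 0.1·232 = 259
Option 2: 0.9·272 + 0.1·202 = 265
Option 3: 0.9·302 + 0.1·202 = 292
Highest Hurwicz score = 292 → Option 3.

Option 3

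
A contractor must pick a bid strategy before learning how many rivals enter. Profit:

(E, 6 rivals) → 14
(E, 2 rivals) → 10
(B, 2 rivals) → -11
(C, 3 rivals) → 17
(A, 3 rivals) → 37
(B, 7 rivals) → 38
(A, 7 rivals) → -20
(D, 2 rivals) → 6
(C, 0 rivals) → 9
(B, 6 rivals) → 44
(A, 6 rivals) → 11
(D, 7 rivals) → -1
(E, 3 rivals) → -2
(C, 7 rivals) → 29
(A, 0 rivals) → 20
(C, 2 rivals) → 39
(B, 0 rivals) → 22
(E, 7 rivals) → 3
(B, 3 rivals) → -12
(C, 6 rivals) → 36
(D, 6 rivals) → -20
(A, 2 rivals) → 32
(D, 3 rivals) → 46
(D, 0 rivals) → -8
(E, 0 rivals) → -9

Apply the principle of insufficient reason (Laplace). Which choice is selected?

C

Row averages: A=16, B=16.2, C=26, D=4.6, E=3.2
Highest average = 26 → C.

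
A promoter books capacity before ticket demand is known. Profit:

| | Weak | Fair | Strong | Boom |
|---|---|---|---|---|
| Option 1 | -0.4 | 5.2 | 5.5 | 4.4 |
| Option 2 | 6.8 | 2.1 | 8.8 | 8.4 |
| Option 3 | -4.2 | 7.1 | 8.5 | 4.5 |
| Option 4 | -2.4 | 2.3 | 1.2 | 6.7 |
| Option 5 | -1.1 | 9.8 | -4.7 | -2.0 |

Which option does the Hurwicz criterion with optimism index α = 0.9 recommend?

Option 5

Option 1: 0.9·5.5 + 0.1·(-0.4) = 4.91
Option 2: 0.9·8.8 + 0.1·2.1 = 8.13
Option 3: 0.9·8.5 + 0.1·(-4.2) = 7.23
Option 4: 0.9·6.7 + 0.1·(-2.4) = 5.79
Option 5: 0.9·9.8 + 0.1·(-4.7) = 8.35
Highest Hurwicz score = 8.35 → Option 5.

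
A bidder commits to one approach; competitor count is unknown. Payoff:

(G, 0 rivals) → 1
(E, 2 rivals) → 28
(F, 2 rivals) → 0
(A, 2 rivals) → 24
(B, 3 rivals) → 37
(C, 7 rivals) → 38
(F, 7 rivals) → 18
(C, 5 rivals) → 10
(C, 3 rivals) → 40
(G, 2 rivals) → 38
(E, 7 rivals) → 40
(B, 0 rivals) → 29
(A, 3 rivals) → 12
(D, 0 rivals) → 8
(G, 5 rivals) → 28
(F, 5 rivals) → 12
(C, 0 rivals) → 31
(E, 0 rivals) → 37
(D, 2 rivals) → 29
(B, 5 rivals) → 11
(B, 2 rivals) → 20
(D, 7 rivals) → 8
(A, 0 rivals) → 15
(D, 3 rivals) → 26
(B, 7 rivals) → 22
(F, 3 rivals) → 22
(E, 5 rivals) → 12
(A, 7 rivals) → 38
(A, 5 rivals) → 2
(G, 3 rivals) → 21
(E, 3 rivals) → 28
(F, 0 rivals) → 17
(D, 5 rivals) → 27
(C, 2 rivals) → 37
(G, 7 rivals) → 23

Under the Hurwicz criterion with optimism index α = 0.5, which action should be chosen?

E

A: 0.5·38 + 0.5·2 = 20
B: 0.5·37 + 0.5·11 = 24
C: 0.5·40 + 0.5·10 = 25
D: 0.5·29 + 0.5·8 = 18.5
E: 0.5·40 + 0.5·12 = 26
F: 0.5·22 + 0.5·0 = 11
G: 0.5·38 + 0.5·1 = 19.5
Highest Hurwicz score = 26 → E.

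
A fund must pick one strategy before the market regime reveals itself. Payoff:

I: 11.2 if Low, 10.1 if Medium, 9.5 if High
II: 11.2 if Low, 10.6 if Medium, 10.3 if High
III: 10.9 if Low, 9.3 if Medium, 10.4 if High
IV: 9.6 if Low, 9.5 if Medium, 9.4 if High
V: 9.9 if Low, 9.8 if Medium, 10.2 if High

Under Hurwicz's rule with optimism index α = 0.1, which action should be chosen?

I: 0.1·11.2 + 0.9·9.5 = 9.67
II: 0.1·11.2 + 0.9·10.3 = 10.39
III: 0.1·10.9 + 0.9·9.3 = 9.46
IV: 0.1·9.6 + 0.9·9.4 = 9.42
V: 0.1·10.2 + 0.9·9.8 = 9.84
Highest Hurwicz score = 10.39 → II.

II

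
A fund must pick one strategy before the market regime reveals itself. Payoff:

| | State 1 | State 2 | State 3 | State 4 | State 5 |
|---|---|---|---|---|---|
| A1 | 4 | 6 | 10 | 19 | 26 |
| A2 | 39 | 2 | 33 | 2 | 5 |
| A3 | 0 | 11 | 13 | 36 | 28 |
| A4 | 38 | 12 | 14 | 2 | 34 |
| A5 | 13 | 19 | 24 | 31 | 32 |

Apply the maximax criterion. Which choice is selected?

A2

Row maxima: A1=26, A2=39, A3=36, A4=38, A5=32
Best best-case = 39 → A2.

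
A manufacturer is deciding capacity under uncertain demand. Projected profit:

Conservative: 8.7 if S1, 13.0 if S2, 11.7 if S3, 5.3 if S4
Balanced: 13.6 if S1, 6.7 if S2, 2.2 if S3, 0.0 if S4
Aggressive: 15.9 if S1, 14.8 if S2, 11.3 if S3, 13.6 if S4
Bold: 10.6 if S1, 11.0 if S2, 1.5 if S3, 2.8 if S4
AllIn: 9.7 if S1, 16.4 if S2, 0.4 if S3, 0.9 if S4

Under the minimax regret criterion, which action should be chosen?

Column bests: S1=15.9, S2=16.4, S3=11.7, S4=13.6.
Conservative regrets: 7.2, 3.4, 0.0, 8.3 → max 8.3
Balanced regrets: 2.3, 9.7, 9.5, 13.6 → max 13.6
Aggressive regrets: 0.0, 1.6, 0.4, 0.0 → max 1.6
Bold regrets: 5.3, 5.4, 10.2, 10.8 → max 10.8
AllIn regrets: 6.2, 0.0, 11.3, 12.7 → max 12.7
Smallest max regret = 1.6 → Aggressive.

Aggressive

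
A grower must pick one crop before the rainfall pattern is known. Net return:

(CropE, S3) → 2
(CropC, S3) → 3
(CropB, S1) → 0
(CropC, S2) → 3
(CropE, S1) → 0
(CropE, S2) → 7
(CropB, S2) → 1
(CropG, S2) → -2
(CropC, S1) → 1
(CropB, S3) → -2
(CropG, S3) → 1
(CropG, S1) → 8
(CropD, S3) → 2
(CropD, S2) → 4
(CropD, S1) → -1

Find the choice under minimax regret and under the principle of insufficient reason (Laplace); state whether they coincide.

minimax regret → CropC; laplace → CropE (disagree)

Column bests: S1=8, S2=7, S3=3.
CropG regrets: 0, 9, 2 → max 9
CropB regrets: 8, 6, 5 → max 8
CropD regrets: 9, 3, 1 → max 9
CropE regrets: 8, 0, 1 → max 8
CropC regrets: 7, 4, 0 → max 7
Smallest max regret = 7 → CropC.
Row averages: CropG=7/3, CropB=-1/3, CropD=5/3, CropE=3, CropC=7/3
Highest average = 3 → CropE.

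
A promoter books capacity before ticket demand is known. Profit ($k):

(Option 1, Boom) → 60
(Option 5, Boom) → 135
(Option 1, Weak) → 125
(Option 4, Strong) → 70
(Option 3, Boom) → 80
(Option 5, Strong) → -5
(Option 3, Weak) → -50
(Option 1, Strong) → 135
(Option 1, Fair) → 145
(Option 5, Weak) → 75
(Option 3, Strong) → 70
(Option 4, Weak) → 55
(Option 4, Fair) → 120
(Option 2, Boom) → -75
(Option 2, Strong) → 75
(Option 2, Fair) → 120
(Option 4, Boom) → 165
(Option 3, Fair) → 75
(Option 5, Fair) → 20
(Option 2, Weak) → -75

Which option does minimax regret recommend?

Option 4

Column bests: Weak=125, Fair=145, Strong=135, Boom=165.
Option 1 regrets: 0, 0, 0, 105 → max 105
Option 2 regrets: 200, 25, 60, 240 → max 240
Option 3 regrets: 175, 70, 65, 85 → max 175
Option 4 regrets: 70, 25, 65, 0 → max 70
Option 5 regrets: 50, 125, 140, 30 → max 140
Smallest max regret = 70 → Option 4.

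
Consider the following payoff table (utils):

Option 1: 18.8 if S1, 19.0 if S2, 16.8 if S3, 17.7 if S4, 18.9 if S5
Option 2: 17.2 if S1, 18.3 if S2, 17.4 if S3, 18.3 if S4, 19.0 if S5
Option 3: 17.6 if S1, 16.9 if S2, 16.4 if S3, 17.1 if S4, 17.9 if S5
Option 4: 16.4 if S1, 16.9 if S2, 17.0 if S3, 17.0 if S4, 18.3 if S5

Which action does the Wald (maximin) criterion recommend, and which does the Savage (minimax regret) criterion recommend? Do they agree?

maximin → Option 2; minimax regret → Option 1 (disagree)

Row minima: Option 1=16.8, Option 2=17.2, Option 3=16.4, Option 4=16.4
Best worst-case = 17.2 → Option 2.
Column bests: S1=18.8, S2=19.0, S3=17.4, S4=18.3, S5=19.0.
Option 1 regrets: 0.0, 0.0, 0.6, 0.6, 0.1 → max 0.6
Option 2 regrets: 1.6, 0.7, 0.0, 0.0, 0.0 → max 1.6
Option 3 regrets: 1.2, 2.1, 1.0, 1.2, 1.1 → max 2.1
Option 4 regrets: 2.4, 2.1, 0.4, 1.3, 0.7 → max 2.4
Smallest max regret = 0.6 → Option 1.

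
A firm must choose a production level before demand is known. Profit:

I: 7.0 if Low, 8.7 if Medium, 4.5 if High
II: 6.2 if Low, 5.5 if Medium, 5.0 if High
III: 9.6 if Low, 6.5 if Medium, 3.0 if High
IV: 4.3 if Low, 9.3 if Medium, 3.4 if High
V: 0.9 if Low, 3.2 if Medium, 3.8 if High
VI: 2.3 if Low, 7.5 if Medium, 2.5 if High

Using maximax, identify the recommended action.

III

Row maxima: I=8.7, II=6.2, III=9.6, IV=9.3, V=3.8, VI=7.5
Best best-case = 9.6 → III.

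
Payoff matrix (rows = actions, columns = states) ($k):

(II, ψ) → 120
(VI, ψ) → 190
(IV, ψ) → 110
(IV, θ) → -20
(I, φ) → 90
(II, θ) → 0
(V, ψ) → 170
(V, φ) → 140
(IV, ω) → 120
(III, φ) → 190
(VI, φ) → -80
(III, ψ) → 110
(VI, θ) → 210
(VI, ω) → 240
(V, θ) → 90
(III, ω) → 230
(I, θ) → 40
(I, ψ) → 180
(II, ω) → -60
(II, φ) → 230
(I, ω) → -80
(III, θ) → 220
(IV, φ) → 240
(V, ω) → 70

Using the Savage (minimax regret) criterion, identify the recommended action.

Column bests: θ=220, φ=240, ψ=190, ω=240.
I regrets: 180, 150, 10, 320 → max 320
II regrets: 220, 10, 70, 300 → max 300
III regrets: 0, 50, 80, 10 → max 80
IV regrets: 240, 0, 80, 120 → max 240
V regrets: 130, 100, 20, 170 → max 170
VI regrets: 10, 320, 0, 0 → max 320
Smallest max regret = 80 → III.

III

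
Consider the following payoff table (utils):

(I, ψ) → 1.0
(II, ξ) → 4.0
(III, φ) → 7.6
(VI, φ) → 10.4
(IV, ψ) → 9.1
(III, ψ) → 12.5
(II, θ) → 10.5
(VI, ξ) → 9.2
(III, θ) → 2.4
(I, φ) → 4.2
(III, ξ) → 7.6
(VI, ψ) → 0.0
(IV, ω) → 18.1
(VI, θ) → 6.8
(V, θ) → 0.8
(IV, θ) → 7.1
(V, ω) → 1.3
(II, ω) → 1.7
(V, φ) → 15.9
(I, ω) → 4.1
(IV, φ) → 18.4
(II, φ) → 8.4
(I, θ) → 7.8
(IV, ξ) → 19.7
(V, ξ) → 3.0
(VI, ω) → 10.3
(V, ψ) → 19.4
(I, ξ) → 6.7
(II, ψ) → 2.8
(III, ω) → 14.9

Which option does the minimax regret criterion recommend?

Column bests: θ=10.5, φ=18.4, ψ=19.4, ω=18.1, ξ=19.7.
I regrets: 2.7, 14.2, 18.4, 14.0, 13.0 → max 18.4
II regrets: 0.0, 10.0, 16.6, 16.4, 15.7 → max 16.6
III regrets: 8.1, 10.8, 6.9, 3.2, 12.1 → max 12.1
IV regrets: 3.4, 0.0, 10.3, 0.0, 0.0 → max 10.3
V regrets: 9.7, 2.5, 0.0, 16.8, 16.7 → max 16.8
VI regrets: 3.7, 8.0, 19.4, 7.8, 10.5 → max 19.4
Smallest max regret = 10.3 → IV.

IV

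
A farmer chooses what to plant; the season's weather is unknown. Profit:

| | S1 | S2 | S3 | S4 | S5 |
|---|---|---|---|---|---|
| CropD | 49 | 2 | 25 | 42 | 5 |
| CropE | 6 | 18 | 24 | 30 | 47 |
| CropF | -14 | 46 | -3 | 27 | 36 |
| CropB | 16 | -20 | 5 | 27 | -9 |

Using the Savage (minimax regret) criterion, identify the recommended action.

CropE

Column bests: S1=49, S2=46, S3=25, S4=42, S5=47.
CropD regrets: 0, 44, 0, 0, 42 → max 44
CropE regrets: 43, 28, 1, 12, 0 → max 43
CropF regrets: 63, 0, 28, 15, 11 → max 63
CropB regrets: 33, 66, 20, 15, 56 → max 66
Smallest max regret = 43 → CropE.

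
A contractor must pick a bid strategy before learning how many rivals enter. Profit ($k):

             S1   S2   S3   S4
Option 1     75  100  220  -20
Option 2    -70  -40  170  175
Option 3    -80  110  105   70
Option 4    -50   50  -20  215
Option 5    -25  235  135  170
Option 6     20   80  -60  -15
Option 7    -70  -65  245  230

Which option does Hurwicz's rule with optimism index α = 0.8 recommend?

Option 1: 0.8·220 + 0.2·(-20) = 172
Option 2: 0.8·175 + 0.2·(-70) = 126
Option 3: 0.8·110 + 0.2·(-80) = 72
Option 4: 0.8·215 + 0.2·(-50) = 162
Option 5: 0.8·235 + 0.2·(-25) = 183
Option 6: 0.8·80 + 0.2·(-60) = 52
Option 7: 0.8·245 + 0.2·(-70) = 182
Highest Hurwicz score = 183 → Option 5.

Option 5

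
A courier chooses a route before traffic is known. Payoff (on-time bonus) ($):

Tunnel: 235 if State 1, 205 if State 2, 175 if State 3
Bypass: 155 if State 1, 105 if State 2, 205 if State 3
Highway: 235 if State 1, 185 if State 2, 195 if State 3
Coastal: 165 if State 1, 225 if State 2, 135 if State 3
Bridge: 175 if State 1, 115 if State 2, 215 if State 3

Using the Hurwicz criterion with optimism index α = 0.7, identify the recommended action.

Highway

Tunnel: 0.7·235 + 0.3·175 = 217
Bypass: 0.7·205 + 0.3·105 = 175
Highway: 0.7·235 + 0.3·185 = 220
Coastal: 0.7·225 + 0.3·135 = 198
Bridge: 0.7·215 + 0.3·115 = 185
Highest Hurwicz score = 220 → Highway.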